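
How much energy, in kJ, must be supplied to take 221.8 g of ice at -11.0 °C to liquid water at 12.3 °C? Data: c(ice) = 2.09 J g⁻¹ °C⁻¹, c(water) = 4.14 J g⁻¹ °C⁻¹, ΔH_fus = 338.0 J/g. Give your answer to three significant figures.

q1 (heat ice -11.0→0.0 °C): 221.8 × 2.09 × 11.0 = 5099 J
q2 (melt at 0 °C): 221.8 × 338.0 = 74968 J
q3 (heat water 0.0→12.3 °C): 221.8 × 4.14 × 12.3 = 11294 J
Total: 5099 + 74968 + 11294 = 91361 J = 91.4 kJ

q = 91.4 kJ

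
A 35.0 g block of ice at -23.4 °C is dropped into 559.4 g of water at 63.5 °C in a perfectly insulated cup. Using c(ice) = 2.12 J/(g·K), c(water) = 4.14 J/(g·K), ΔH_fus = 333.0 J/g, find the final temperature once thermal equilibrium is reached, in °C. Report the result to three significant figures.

T_f = 54.3 °C

Heat to bring ice to 0 °C and melt it: q₁ = 35.0×2.12×23.4 + 35.0×333.0 = 13391 J
Heat the water can supply cooling to 0 °C: 559.4×4.14×63.5 = 147061 J > q₁, so all ice melts.
Energy balance: 559.4×4.14×(63.5 − T) = 13391 + 35.0×4.14×(T − 0)
2315.916(63.5 − T) = 13391 + 144.9 T
147061 − 13391 = 2460.816 T
T = 133670 / 2460.816 = 54.32 °C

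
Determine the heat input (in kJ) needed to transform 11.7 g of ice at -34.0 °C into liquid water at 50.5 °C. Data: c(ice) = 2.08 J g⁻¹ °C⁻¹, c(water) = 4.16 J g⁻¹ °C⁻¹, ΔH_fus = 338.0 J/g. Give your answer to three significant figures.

q1 (heat ice -34.0→0.0 °C): 11.7 × 2.08 × 34.0 = 827 J
q2 (melt at 0 °C): 11.7 × 338.0 = 3955 J
q3 (heat water 0.0→50.5 °C): 11.7 × 4.16 × 50.5 = 2458 J
Total: 827 + 3955 + 2458 = 7240 J = 7.24 kJ

q = 7.24 kJ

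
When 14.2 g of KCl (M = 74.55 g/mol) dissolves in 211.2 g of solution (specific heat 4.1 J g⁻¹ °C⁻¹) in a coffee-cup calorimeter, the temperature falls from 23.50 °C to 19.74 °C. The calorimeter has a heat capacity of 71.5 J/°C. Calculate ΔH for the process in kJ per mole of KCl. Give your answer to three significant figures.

|ΔT| = |19.74 − 23.50| = 3.76 °C
|q_surr| = (211.2 × 4.1 + 71.5) × 3.76 = 937.42 × 3.76 = 3525 J
n(KCl) = 14.2 / 74.55 = 0.1905 mol
Temperature fell, so q_rxn = +|q_surr| = 3.525 kJ
ΔH = q_rxn / n = 18.50 kJ/mol

ΔH = 18.5 kJ/mol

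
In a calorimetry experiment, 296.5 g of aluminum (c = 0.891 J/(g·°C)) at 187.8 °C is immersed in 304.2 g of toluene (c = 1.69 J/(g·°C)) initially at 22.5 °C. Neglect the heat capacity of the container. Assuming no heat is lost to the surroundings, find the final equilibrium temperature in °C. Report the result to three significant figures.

Heat lost by aluminum = heat gained by toluene.
(296.5)(0.891)(187.8 − T) = (304.2)(1.69)(T − 22.5)
264.1815 (187.8 − T) = 514.098 (T − 22.5)
49613 − 264.1815 T = 514.098 T − 11567
61180 = 778.2795 T
T = 78.61 °C

T_f = 78.6 °C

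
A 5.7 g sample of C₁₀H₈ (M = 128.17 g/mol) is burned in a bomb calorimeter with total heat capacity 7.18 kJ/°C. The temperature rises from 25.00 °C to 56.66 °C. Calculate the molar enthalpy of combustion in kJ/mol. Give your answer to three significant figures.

ΔH = -5110 kJ/mol

ΔT = 56.66 − 25.00 = 31.66 °C
q_cal = C_cal × ΔT = 7.18 × 31.66 = 227.3188 kJ
n = 5.7 / 128.17 = 0.04447 mol
q_rxn = −q_cal = -227.3188 kJ
ΔH = -227.3188 / 0.04447 = -5112 kJ/mol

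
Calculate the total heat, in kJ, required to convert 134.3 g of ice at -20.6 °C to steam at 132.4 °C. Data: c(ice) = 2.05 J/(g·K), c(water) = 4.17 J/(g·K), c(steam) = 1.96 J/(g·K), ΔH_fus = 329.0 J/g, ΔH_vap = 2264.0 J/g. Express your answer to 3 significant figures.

q = 418 kJ

q1 (heat ice -20.6→0.0 °C): 134.3 × 2.05 × 20.6 = 5671 J
q2 (melt at 0 °C): 134.3 × 329.0 = 44185 J
q3 (heat water 0.0→100.0 °C): 134.3 × 4.17 × 100.0 = 56003 J
q4 (vaporize at 100 °C): 134.3 × 2264.0 = 304055 J
q5 (heat steam 100.0→132.4 °C): 134.3 × 1.96 × 32.4 = 8529 J
Total: 5671 + 44185 + 56003 + 304055 + 8529 = 418443 J = 418 kJ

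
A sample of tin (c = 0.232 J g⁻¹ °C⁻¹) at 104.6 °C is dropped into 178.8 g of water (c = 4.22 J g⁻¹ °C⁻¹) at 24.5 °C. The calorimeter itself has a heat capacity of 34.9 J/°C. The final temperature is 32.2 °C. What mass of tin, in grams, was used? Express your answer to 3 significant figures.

m = 362 g

q_gained = (178.8 × 4.22 + 34.9) × (32.2 − 24.5) = 6079 J
q_lost = m × 0.232 × (104.6 − 32.2) = 16.7968 m
m = 6079 / 16.7968 = 362 g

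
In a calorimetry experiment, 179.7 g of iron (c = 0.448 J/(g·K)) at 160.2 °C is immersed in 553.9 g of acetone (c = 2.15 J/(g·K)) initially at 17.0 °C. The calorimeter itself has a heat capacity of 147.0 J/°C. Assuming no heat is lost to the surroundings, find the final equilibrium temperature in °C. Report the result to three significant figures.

T_f = 25.1 °C

Heat lost by iron = heat gained by acetone + calorimeter.
(179.7)(0.448)(160.2 − T) = [(553.9)(2.15) + 147.0](T − 17.0)
80.5056 (160.2 − T) = 1337.885 (T − 17.0)
12897 − 80.5056 T = 1337.885 T − 22744
35641 = 1418.3906 T
T = 25.13 °C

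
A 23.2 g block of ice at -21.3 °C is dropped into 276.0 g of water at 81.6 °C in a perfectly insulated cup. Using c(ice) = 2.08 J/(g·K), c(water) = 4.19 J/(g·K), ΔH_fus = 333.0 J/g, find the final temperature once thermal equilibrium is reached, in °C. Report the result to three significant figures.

T_f = 68.3 °C

Heat to bring ice to 0 °C and melt it: q₁ = 23.2×2.08×21.3 + 23.2×333.0 = 8753.5 J
Heat the water can supply cooling to 0 °C: 276.0×4.19×81.6 = 94365.5 J > q₁, so all ice melts.
Energy balance: 276.0×4.19×(81.6 − T) = 8753.5 + 23.2×4.19×(T − 0)
1156.44(81.6 − T) = 8753.5 + 97.208 T
94365.5 − 8753.5 = 1253.648 T
T = 85612.0 / 1253.648 = 68.29 °C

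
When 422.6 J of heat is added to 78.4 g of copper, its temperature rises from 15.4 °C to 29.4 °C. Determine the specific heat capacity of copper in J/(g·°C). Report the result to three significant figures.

c = 0.385 J/(g·°C)

c = q / (m ΔT) = 422.6 / (78.4 × 14.0)
c = 422.6 / 1097.6 = 0.385 J/(g·°C)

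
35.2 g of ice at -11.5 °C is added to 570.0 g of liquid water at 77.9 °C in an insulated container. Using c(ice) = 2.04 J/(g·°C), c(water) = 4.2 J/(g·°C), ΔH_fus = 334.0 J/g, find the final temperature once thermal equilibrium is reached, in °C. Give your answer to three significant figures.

Heat to bring ice to 0 °C and melt it: q₁ = 35.2×2.04×11.5 + 35.2×334.0 = 12583 J
Heat the water can supply cooling to 0 °C: 570.0×4.2×77.9 = 186493 J > q₁, so all ice melts.
Energy balance: 570.0×4.2×(77.9 − T) = 12583 + 35.2×4.2×(T − 0)
2394(77.9 − T) = 12583 + 147.84 T
186493 − 12583 = 2541.84 T
T = 173910 / 2541.84 = 68.42 °C

T_f = 68.4 °C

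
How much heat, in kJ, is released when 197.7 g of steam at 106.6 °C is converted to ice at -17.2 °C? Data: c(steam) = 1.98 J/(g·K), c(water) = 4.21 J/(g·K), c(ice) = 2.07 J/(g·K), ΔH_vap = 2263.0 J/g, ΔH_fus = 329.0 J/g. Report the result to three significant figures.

q1 (cool steam 106.6→100 °C): 197.7 × 1.98 × 6.6 = 2584 J
q2 (condense at 100 °C): 197.7 × 2263.0 = 447395 J
q3 (cool water 100→0 °C): 197.7 × 4.21 × 100.0 = 83232 J
q4 (freeze at 0 °C): 197.7 × 329.0 = 65043 J
q5 (cool ice 0→-17.2 °C): 197.7 × 2.07 × 17.2 = 7039 J
Total: 2584 + 447395 + 83232 + 65043 + 7039 = 605293 J = 605 kJ

q = 605 kJ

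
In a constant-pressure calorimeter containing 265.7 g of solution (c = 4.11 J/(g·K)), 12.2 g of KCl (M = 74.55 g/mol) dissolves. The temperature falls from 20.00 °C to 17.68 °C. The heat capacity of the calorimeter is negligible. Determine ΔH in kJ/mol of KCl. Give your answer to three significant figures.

ΔH = 15.5 kJ/mol

|ΔT| = |17.68 − 20.00| = 2.32 °C
|q_surr| = (265.7 × 4.11) × 2.32 = 1092.027 × 2.32 = 2534 J
n(KCl) = 12.2 / 74.55 = 0.1636 mol
Temperature fell, so q_rxn = +|q_surr| = 2.534 kJ
ΔH = q_rxn / n = 15.49 kJ/mol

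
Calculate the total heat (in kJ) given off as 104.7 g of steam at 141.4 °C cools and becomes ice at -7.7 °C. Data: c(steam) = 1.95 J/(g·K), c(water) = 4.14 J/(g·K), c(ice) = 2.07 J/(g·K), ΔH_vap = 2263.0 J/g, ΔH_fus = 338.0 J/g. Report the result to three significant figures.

q = 326 kJ

q1 (cool steam 141.4→100 °C): 104.7 × 1.95 × 41.4 = 8452 J
q2 (condense at 100 °C): 104.7 × 2263.0 = 236936 J
q3 (cool water 100→0 °C): 104.7 × 4.14 × 100.0 = 43346 J
q4 (freeze at 0 °C): 104.7 × 338.0 = 35389 J
q5 (cool ice 0→-7.7 °C): 104.7 × 2.07 × 7.7 = 1669 J
Total: 8452 + 236936 + 43346 + 35389 + 1669 = 325792 J = 326 kJ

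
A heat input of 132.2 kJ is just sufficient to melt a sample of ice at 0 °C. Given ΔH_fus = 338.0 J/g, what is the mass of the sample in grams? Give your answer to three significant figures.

m = 391 g

m = q / ΔH_fus = 132200 J / 338.0 J/g = 391 g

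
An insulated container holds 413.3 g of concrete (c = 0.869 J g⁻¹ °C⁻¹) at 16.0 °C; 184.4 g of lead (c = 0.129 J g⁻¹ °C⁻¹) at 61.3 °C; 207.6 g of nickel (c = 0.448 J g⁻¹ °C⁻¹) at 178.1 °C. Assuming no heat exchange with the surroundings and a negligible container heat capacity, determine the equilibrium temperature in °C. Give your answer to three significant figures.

Σ mᵢcᵢ(T − Tᵢ) = 0  ⇒  T = Σ mᵢcᵢTᵢ / Σ mᵢcᵢ
Σ mᵢcᵢ = 413.3×0.869 + 184.4×0.129 + 207.6×0.448 = 475.9501
Σ mᵢcᵢTᵢ = 359.1577×16.0 + 23.7876×61.3 + 93.0048×178.1 = 23769
T = 23769 / 475.9501 = 49.94 °C

T_f = 49.9 °C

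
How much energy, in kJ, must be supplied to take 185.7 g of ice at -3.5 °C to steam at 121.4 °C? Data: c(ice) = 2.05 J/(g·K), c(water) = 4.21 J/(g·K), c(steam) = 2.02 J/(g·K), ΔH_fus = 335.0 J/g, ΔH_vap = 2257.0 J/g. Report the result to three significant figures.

q = 569 kJ

q1 (heat ice -3.5→0.0 °C): 185.7 × 2.05 × 3.5 = 1332 J
q2 (melt at 0 °C): 185.7 × 335.0 = 62210 J
q3 (heat water 0.0→100.0 °C): 185.7 × 4.21 × 100.0 = 78180 J
q4 (vaporize at 100 °C): 185.7 × 2257.0 = 419125 J
q5 (heat steam 100.0→121.4 °C): 185.7 × 2.02 × 21.4 = 8027 J
Total: 1332 + 62210 + 78180 + 419125 + 8027 = 568874 J = 569 kJ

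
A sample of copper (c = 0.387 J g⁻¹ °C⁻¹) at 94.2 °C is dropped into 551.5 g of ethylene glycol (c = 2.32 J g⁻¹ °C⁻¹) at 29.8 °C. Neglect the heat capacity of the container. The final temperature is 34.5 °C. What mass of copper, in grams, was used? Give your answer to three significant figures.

q_gained = (551.5 × 2.32) × (34.5 − 29.8) = 6014 J
q_lost = m × 0.387 × (94.2 − 34.5) = 23.1039 m
m = 6014 / 23.1039 = 260 g

m = 260 g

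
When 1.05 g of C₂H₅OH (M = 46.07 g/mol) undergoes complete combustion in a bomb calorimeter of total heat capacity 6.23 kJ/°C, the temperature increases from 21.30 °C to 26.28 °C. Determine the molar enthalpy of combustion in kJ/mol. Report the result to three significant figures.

ΔT = 26.28 − 21.30 = 4.98 °C
q_cal = C_cal × ΔT = 6.23 × 4.98 = 31.0254 kJ
n = 1.05 / 46.07 = 0.02279 mol
q_rxn = −q_cal = -31.0254 kJ
ΔH = -31.0254 / 0.02279 = -1361 kJ/mol

ΔH = -1360 kJ/mol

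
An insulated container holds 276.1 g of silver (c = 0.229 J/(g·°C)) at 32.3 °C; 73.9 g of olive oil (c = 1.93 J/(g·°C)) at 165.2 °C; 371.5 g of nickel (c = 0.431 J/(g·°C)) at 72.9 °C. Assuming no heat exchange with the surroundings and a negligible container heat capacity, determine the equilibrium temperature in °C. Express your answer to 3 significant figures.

T_f = 102 °C

Σ mᵢcᵢ(T − Tᵢ) = 0  ⇒  T = Σ mᵢcᵢTᵢ / Σ mᵢcᵢ
Σ mᵢcᵢ = 276.1×0.229 + 73.9×1.93 + 371.5×0.431 = 365.9704
Σ mᵢcᵢTᵢ = 63.2269×32.3 + 142.627×165.2 + 160.1165×72.9 = 37277
T = 37277 / 365.9704 = 101.9 °C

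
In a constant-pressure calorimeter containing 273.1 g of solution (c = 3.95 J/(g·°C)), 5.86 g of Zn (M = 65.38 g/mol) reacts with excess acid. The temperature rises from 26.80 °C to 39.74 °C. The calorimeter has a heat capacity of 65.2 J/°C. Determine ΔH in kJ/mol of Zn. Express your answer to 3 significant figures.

|ΔT| = |39.74 − 26.80| = 12.94 °C
|q_surr| = (273.1 × 3.95 + 65.2) × 12.94 = 1143.945 × 12.94 = 14800 J
n(Zn) = 5.86 / 65.38 = 0.08963 mol
Temperature rose, so q_rxn = −|q_surr| = -14.80 kJ
ΔH = q_rxn / n = -165.1 kJ/mol

ΔH = -165 kJ/mol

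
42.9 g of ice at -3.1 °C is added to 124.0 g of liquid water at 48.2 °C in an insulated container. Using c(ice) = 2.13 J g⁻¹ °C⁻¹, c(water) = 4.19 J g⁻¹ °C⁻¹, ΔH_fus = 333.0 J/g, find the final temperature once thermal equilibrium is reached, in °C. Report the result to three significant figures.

T_f = 15.0 °C

Heat to bring ice to 0 °C and melt it: q₁ = 42.9×2.13×3.1 + 42.9×333.0 = 14569 J
Heat the water can supply cooling to 0 °C: 124.0×4.19×48.2 = 25042.8 J > q₁, so all ice melts.
Energy balance: 124.0×4.19×(48.2 − T) = 14569 + 42.9×4.19×(T − 0)
519.56(48.2 − T) = 14569 + 179.751 T
25042.8 − 14569 = 699.311 T
T = 10473.8 / 699.311 = 14.98 °C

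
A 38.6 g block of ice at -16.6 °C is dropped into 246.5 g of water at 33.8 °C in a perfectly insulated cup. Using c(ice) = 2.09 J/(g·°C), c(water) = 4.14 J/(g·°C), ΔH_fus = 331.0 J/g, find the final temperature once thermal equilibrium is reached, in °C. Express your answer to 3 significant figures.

Heat to bring ice to 0 °C and melt it: q₁ = 38.6×2.09×16.6 + 38.6×331.0 = 14116 J
Heat the water can supply cooling to 0 °C: 246.5×4.14×33.8 = 34493.2 J > q₁, so all ice melts.
Energy balance: 246.5×4.14×(33.8 − T) = 14116 + 38.6×4.14×(T − 0)
1020.51(33.8 − T) = 14116 + 159.804 T
34493.2 − 14116 = 1180.314 T
T = 20377.2 / 1180.314 = 17.26 °C

T_f = 17.3 °C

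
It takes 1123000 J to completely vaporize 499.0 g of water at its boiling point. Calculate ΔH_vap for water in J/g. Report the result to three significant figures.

ΔH_vap = 2250 J/g

ΔH_vap = q / m = 1123000 / 499.0 = 2250 J/g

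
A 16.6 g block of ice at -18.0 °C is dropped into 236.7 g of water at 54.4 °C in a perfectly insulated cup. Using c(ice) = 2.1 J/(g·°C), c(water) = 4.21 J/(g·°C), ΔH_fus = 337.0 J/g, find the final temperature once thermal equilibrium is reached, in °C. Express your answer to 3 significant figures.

T_f = 45.0 °C

Heat to bring ice to 0 °C and melt it: q₁ = 16.6×2.1×18.0 + 16.6×337.0 = 6221.7 J
Heat the water can supply cooling to 0 °C: 236.7×4.21×54.4 = 54210.0 J > q₁, so all ice melts.
Energy balance: 236.7×4.21×(54.4 − T) = 6221.7 + 16.6×4.21×(T − 0)
996.507(54.4 − T) = 6221.7 + 69.886 T
54210.0 − 6221.7 = 1066.393 T
T = 47988.3 / 1066.393 = 45.00 °C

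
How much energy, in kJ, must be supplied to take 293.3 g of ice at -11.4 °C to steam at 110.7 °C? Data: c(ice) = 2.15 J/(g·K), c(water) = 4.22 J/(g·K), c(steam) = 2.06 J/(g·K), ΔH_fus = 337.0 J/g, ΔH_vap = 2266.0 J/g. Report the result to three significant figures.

q1 (heat ice -11.4→0.0 °C): 293.3 × 2.15 × 11.4 = 7189 J
q2 (melt at 0 °C): 293.3 × 337.0 = 98842 J
q3 (heat water 0.0→100.0 °C): 293.3 × 4.22 × 100.0 = 123773 J
q4 (vaporize at 100 °C): 293.3 × 2266.0 = 664618 J
q5 (heat steam 100.0→110.7 °C): 293.3 × 2.06 × 10.7 = 6465 J
Total: 7189 + 98842 + 123773 + 664618 + 6465 = 900887 J = 901 kJ

q = 901 kJ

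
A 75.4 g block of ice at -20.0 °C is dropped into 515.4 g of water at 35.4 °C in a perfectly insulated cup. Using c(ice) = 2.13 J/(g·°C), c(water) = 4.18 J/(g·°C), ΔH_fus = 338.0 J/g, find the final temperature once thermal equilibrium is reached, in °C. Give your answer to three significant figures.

Heat to bring ice to 0 °C and melt it: q₁ = 75.4×2.13×20.0 + 75.4×338.0 = 28697 J
Heat the water can supply cooling to 0 °C: 515.4×4.18×35.4 = 76264.8 J > q₁, so all ice melts.
Energy balance: 515.4×4.18×(35.4 − T) = 28697 + 75.4×4.18×(T − 0)
2154.372(35.4 − T) = 28697 + 315.172 T
76264.8 − 28697 = 2469.544 T
T = 47567.8 / 2469.544 = 19.26 °C

T_f = 19.3 °C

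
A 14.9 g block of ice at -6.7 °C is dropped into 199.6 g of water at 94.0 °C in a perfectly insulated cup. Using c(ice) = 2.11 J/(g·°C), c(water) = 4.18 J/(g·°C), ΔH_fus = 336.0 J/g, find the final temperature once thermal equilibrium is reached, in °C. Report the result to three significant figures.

T_f = 81.7 °C

Heat to bring ice to 0 °C and melt it: q₁ = 14.9×2.11×6.7 + 14.9×336.0 = 5217.0 J
Heat the water can supply cooling to 0 °C: 199.6×4.18×94.0 = 78426.8 J > q₁, so all ice melts.
Energy balance: 199.6×4.18×(94.0 − T) = 5217.0 + 14.9×4.18×(T − 0)
834.328(94.0 − T) = 5217.0 + 62.282 T
78426.8 − 5217.0 = 896.610 T
T = 73209.8 / 896.610 = 81.65 °C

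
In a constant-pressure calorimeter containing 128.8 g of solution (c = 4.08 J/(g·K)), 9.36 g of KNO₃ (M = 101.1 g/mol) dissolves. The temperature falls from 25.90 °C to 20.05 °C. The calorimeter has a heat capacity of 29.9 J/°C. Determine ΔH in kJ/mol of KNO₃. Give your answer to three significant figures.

|ΔT| = |20.05 − 25.90| = 5.85 °C
|q_surr| = (128.8 × 4.08 + 29.9) × 5.85 = 555.404 × 5.85 = 3249 J
n(KNO₃) = 9.36 / 101.1 = 0.09258 mol
Temperature fell, so q_rxn = +|q_surr| = 3.249 kJ
ΔH = q_rxn / n = 35.09 kJ/mol

ΔH = 35.1 kJ/mol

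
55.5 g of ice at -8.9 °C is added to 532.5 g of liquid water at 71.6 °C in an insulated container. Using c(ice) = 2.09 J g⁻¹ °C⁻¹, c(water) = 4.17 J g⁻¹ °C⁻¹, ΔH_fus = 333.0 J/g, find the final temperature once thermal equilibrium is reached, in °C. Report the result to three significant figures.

Heat to bring ice to 0 °C and melt it: q₁ = 55.5×2.09×8.9 + 55.5×333.0 = 19514 J
Heat the water can supply cooling to 0 °C: 532.5×4.17×71.6 = 158990 J > q₁, so all ice melts.
Energy balance: 532.5×4.17×(71.6 − T) = 19514 + 55.5×4.17×(T − 0)
2220.525(71.6 − T) = 19514 + 231.435 T
158990 − 19514 = 2451.960 T
T = 139476 / 2451.960 = 56.88 °C

T_f = 56.9 °C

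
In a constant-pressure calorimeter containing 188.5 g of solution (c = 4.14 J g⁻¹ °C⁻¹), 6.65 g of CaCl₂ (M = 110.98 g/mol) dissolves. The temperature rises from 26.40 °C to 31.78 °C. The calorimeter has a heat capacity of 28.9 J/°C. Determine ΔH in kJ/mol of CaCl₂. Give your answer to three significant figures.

ΔH = -72.7 kJ/mol

|ΔT| = |31.78 − 26.40| = 5.38 °C
|q_surr| = (188.5 × 4.14 + 28.9) × 5.38 = 809.29 × 5.38 = 4354 J
n(CaCl₂) = 6.65 / 110.98 = 0.05992 mol
Temperature rose, so q_rxn = −|q_surr| = -4.354 kJ
ΔH = q_rxn / n = -72.66 kJ/mol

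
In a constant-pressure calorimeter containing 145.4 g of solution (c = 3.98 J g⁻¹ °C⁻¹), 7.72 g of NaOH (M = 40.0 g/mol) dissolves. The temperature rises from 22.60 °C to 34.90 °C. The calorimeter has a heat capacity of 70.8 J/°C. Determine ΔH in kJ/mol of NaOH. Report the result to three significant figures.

ΔH = -41.4 kJ/mol

|ΔT| = |34.90 − 22.60| = 12.30 °C
|q_surr| = (145.4 × 3.98 + 70.8) × 12.30 = 649.492 × 12.30 = 7989 J
n(NaOH) = 7.72 / 40.0 = 0.1930 mol
Temperature rose, so q_rxn = −|q_surr| = -7.989 kJ
ΔH = q_rxn / n = -41.39 kJ/mol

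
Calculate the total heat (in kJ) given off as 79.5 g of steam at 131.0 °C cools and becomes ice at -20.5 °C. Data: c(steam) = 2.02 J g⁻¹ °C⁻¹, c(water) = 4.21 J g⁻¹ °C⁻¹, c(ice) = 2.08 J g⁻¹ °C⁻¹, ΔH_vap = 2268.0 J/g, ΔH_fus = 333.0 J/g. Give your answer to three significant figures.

q = 249 kJ

q1 (cool steam 131.0→100 °C): 79.5 × 2.02 × 31.0 = 4978 J
q2 (condense at 100 °C): 79.5 × 2268.0 = 180306 J
q3 (cool water 100→0 °C): 79.5 × 4.21 × 100.0 = 33470 J
q4 (freeze at 0 °C): 79.5 × 333.0 = 26474 J
q5 (cool ice 0→-20.5 °C): 79.5 × 2.08 × 20.5 = 3390 J
Total: 4978 + 180306 + 33470 + 26474 + 3390 = 248618 J = 249 kJ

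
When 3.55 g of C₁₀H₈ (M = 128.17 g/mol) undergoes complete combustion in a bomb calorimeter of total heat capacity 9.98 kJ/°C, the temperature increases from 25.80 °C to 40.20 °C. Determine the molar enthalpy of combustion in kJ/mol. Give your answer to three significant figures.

ΔH = -5190 kJ/mol

ΔT = 40.20 − 25.80 = 14.40 °C
q_cal = C_cal × ΔT = 9.98 × 14.40 = 143.712 kJ
n = 3.55 / 128.17 = 0.02770 mol
q_rxn = −q_cal = -143.712 kJ
ΔH = -143.712 / 0.02770 = -5188 kJ/mol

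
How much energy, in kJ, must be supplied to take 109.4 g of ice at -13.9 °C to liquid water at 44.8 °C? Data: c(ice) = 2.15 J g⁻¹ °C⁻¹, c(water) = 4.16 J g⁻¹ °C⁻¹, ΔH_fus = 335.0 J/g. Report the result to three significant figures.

q1 (heat ice -13.9→0.0 °C): 109.4 × 2.15 × 13.9 = 3269 J
q2 (melt at 0 °C): 109.4 × 335.0 = 36649 J
q3 (heat water 0.0→44.8 °C): 109.4 × 4.16 × 44.8 = 20389 J
Total: 3269 + 36649 + 20389 = 60307 J = 60.3 kJ

q = 60.3 kJ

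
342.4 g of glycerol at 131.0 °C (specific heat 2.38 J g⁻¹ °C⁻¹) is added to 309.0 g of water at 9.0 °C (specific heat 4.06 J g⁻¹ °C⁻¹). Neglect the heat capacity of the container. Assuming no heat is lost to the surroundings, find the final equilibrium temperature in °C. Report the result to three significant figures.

T_f = 57.0 °C

Heat lost by glycerol = heat gained by water.
(342.4)(2.38)(131.0 − T) = (309.0)(4.06)(T − 9.0)
814.912 (131.0 − T) = 1254.54 (T − 9.0)
106750 − 814.912 T = 1254.54 T − 11291
118041 = 2069.452 T
T = 57.04 °C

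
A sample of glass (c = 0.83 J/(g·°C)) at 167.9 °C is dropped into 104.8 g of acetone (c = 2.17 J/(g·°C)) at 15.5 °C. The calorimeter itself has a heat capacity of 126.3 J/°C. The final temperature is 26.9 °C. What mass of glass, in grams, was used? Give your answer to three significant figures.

m = 34.5 g

q_gained = (104.8 × 2.17 + 126.3) × (26.9 − 15.5) = 4032 J
q_lost = m × 0.83 × (167.9 − 26.9) = 117.03 m
m = 4032 / 117.03 = 34.5 g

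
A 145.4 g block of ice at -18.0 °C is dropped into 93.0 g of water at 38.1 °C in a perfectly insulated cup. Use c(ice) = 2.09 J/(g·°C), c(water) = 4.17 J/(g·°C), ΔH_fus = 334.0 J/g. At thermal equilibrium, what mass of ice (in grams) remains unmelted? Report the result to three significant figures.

m_ice remaining = 118 g

Heat to warm all ice to 0 °C: 145.4×2.09×18.0 = 5469.9 J
Heat released by water cooling to 0 °C: 93.0×4.17×38.1 = 14776 J
14776 J < 5469.9 + 145.4×334.0 = 54033.5 J, so not all ice melts; final T = 0 °C.
Heat left for melting: 14776 − 5469.9 = 9306.1 J
Mass melted = 9306.1 / 334.0 = 27.86 g
Ice remaining = 145.4 − 27.86 = 117.54 g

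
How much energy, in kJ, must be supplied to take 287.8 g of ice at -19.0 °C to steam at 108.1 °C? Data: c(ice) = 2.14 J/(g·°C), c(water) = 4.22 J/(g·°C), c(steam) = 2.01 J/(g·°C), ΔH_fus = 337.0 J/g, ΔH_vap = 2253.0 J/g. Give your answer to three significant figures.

q = 883 kJ

q1 (heat ice -19.0→0.0 °C): 287.8 × 2.14 × 19.0 = 11702 J
q2 (melt at 0 °C): 287.8 × 337.0 = 96989 J
q3 (heat water 0.0→100.0 °C): 287.8 × 4.22 × 100.0 = 121452 J
q4 (vaporize at 100 °C): 287.8 × 2253.0 = 648413 J
q5 (heat steam 100.0→108.1 °C): 287.8 × 2.01 × 8.1 = 4686 J
Total: 11702 + 96989 + 121452 + 648413 + 4686 = 883242 J = 883 kJ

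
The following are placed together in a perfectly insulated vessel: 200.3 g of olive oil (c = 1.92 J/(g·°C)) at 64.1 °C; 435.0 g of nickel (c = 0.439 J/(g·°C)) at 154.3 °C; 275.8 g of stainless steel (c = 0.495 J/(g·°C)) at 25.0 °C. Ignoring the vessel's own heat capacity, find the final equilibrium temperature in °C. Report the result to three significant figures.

Σ mᵢcᵢ(T − Tᵢ) = 0  ⇒  T = Σ mᵢcᵢTᵢ / Σ mᵢcᵢ
Σ mᵢcᵢ = 200.3×1.92 + 435.0×0.439 + 275.8×0.495 = 712.062
Σ mᵢcᵢTᵢ = 384.576×64.1 + 190.965×154.3 + 136.521×25.0 = 57530
T = 57530 / 712.062 = 80.79 °C

T_f = 80.8 °C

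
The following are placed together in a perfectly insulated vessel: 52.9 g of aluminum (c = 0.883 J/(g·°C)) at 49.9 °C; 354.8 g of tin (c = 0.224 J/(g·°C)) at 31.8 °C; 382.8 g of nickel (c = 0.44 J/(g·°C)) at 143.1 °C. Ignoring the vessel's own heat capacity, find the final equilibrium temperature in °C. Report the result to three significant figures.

T_f = 98.3 °C

Σ mᵢcᵢ(T − Tᵢ) = 0  ⇒  T = Σ mᵢcᵢTᵢ / Σ mᵢcᵢ
Σ mᵢcᵢ = 52.9×0.883 + 354.8×0.224 + 382.8×0.44 = 294.6179
Σ mᵢcᵢTᵢ = 46.7107×49.9 + 79.4752×31.8 + 168.432×143.1 = 28961
T = 28961 / 294.6179 = 98.30 °C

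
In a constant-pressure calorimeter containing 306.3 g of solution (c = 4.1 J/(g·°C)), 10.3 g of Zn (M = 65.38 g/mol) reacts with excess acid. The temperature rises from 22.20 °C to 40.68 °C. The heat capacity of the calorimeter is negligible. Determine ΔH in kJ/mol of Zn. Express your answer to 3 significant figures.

|ΔT| = |40.68 − 22.20| = 18.48 °C
|q_surr| = (306.3 × 4.1) × 18.48 = 1255.83 × 18.48 = 23210 J
n(Zn) = 10.3 / 65.38 = 0.1575 mol
Temperature rose, so q_rxn = −|q_surr| = -23.21 kJ
ΔH = q_rxn / n = -147.4 kJ/mol

ΔH = -147 kJ/mol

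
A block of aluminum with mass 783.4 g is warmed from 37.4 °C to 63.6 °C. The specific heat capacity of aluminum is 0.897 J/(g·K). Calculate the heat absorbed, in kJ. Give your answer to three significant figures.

q = 18.4 kJ

q = m c ΔT = 783.4 × 0.897 × (63.6 − 37.4)
q = 783.4 × 0.897 × 26.2 = 18410 J = 18.4 kJ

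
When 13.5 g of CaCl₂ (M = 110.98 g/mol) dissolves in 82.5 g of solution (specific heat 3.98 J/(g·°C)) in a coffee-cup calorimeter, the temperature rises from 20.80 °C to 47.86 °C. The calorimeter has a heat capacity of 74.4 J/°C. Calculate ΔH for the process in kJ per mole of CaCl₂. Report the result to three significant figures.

|ΔT| = |47.86 − 20.80| = 27.06 °C
|q_surr| = (82.5 × 3.98 + 74.4) × 27.06 = 402.75 × 27.06 = 10900 J
n(CaCl₂) = 13.5 / 110.98 = 0.1216 mol
Temperature rose, so q_rxn = −|q_surr| = -10.90 kJ
ΔH = q_rxn / n = -89.64 kJ/mol

ΔH = -89.6 kJ/mol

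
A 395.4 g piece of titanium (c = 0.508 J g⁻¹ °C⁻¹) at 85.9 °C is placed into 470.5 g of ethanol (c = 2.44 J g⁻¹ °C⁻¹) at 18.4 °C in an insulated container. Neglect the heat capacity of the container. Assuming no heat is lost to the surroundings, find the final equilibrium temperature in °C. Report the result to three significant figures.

Heat lost by titanium = heat gained by ethanol.
(395.4)(0.508)(85.9 − T) = (470.5)(2.44)(T − 18.4)
200.8632 (85.9 − T) = 1148.02 (T − 18.4)
17254 − 200.8632 T = 1148.02 T − 21124
38378 = 1348.8832 T
T = 28.45 °C

T_f = 28.5 °C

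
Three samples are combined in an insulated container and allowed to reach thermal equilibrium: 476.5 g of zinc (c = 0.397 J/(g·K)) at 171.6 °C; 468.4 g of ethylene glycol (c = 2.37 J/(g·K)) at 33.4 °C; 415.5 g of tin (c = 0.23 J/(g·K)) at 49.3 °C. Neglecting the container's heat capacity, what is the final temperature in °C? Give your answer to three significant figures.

Σ mᵢcᵢ(T − Tᵢ) = 0  ⇒  T = Σ mᵢcᵢTᵢ / Σ mᵢcᵢ
Σ mᵢcᵢ = 476.5×0.397 + 468.4×2.37 + 415.5×0.23 = 1394.8435
Σ mᵢcᵢTᵢ = 189.1705×171.6 + 1110.108×33.4 + 95.565×49.3 = 74251
T = 74251 / 1394.8435 = 53.23 °C

T_f = 53.2 °C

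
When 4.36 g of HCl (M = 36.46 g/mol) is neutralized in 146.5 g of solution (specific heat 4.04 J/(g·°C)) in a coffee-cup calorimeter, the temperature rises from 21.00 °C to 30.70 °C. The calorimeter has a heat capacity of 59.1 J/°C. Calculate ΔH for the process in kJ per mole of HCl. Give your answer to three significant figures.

|ΔT| = |30.70 − 21.00| = 9.70 °C
|q_surr| = (146.5 × 4.04 + 59.1) × 9.70 = 650.96 × 9.70 = 6314 J
n(HCl) = 4.36 / 36.46 = 0.1196 mol
Temperature rose, so q_rxn = −|q_surr| = -6.314 kJ
ΔH = q_rxn / n = -52.79 kJ/mol

ΔH = -52.8 kJ/mol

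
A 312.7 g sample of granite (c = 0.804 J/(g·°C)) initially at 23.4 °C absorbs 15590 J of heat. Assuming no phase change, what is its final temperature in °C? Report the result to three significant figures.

ΔT = q / (m c) = 15590 / (312.7 × 0.804) = 62.01 °C
T_f = 23.4 + 62.01 = 85.41 °C

T_f = 85.4 °C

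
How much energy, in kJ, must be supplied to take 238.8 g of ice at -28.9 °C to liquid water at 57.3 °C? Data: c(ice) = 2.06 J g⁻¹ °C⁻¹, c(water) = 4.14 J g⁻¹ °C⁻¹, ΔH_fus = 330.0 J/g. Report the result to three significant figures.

q = 150 kJ

q1 (heat ice -28.9→0.0 °C): 238.8 × 2.06 × 28.9 = 14217 J
q2 (melt at 0 °C): 238.8 × 330.0 = 78804 J
q3 (heat water 0.0→57.3 °C): 238.8 × 4.14 × 57.3 = 56649 J
Total: 14217 + 78804 + 56649 = 149670 J = 150 kJ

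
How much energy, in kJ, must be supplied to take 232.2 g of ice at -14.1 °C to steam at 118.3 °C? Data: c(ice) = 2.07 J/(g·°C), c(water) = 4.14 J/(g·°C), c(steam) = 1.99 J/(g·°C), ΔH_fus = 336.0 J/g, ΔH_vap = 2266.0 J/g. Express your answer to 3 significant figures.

q1 (heat ice -14.1→0.0 °C): 232.2 × 2.07 × 14.1 = 6777 J
q2 (melt at 0 °C): 232.2 × 336.0 = 78019 J
q3 (heat water 0.0→100.0 °C): 232.2 × 4.14 × 100.0 = 96131 J
q4 (vaporize at 100 °C): 232.2 × 2266.0 = 526165 J
q5 (heat steam 100.0→118.3 °C): 232.2 × 1.99 × 18.3 = 8456 J
Total: 6777 + 78019 + 96131 + 526165 + 8456 = 715548 J = 716 kJ

q = 716 kJ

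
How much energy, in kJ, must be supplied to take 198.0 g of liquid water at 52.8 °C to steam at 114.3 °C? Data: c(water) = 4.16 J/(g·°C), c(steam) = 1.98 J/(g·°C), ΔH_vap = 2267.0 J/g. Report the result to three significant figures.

q = 493 kJ

q1 (heat water 52.8→100.0 °C): 198.0 × 4.16 × 47.2 = 38878 J
q2 (vaporize at 100 °C): 198.0 × 2267.0 = 448866 J
q3 (heat steam 100.0→114.3 °C): 198.0 × 1.98 × 14.3 = 5606 J
Total: 38878 + 448866 + 5606 = 493350 J = 493 kJ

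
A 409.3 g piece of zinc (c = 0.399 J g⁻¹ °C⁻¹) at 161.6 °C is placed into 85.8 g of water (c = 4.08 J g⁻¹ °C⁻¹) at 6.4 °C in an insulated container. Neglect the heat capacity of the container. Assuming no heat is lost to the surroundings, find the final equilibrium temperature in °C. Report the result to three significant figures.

T_f = 55.8 °C

Heat lost by zinc = heat gained by water.
(409.3)(0.399)(161.6 − T) = (85.8)(4.08)(T − 6.4)
163.3107 (161.6 − T) = 350.064 (T − 6.4)
26391 − 163.3107 T = 350.064 T − 2240.4
28631.4 = 513.3747 T
T = 55.77 °C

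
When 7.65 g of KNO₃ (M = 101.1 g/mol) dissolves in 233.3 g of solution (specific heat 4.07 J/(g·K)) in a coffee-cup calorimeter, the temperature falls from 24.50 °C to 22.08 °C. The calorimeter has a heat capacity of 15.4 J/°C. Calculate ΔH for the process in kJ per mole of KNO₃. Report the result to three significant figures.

|ΔT| = |22.08 − 24.50| = 2.42 °C
|q_surr| = (233.3 × 4.07 + 15.4) × 2.42 = 964.931 × 2.42 = 2335 J
n(KNO₃) = 7.65 / 101.1 = 0.07567 mol
Temperature fell, so q_rxn = +|q_surr| = 2.335 kJ
ΔH = q_rxn / n = 30.86 kJ/mol

ΔH = 30.9 kJ/mol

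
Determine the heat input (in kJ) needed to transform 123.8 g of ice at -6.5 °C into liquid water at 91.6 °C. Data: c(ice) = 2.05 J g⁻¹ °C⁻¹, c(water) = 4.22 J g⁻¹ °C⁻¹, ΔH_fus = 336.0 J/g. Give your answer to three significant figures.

q1 (heat ice -6.5→0.0 °C): 123.8 × 2.05 × 6.5 = 1650 J
q2 (melt at 0 °C): 123.8 × 336.0 = 41597 J
q3 (heat water 0.0→91.6 °C): 123.8 × 4.22 × 91.6 = 47855 J
Total: 1650 + 41597 + 47855 = 91102 J = 91.1 kJ

q = 91.1 kJ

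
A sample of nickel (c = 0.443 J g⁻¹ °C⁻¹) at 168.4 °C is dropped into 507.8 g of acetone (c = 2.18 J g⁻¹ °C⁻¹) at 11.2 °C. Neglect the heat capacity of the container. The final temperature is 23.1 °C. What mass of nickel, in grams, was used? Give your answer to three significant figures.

q_gained = (507.8 × 2.18) × (23.1 − 11.2) = 13170 J
q_lost = m × 0.443 × (168.4 − 23.1) = 64.3679 m
m = 13170 / 64.3679 = 205 g

m = 205 g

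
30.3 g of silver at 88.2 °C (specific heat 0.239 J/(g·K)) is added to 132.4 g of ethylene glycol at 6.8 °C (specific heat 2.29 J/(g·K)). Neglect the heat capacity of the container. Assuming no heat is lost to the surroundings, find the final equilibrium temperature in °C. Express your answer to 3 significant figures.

T_f = 8.70 °C

Heat lost by silver = heat gained by ethylene glycol.
(30.3)(0.239)(88.2 − T) = (132.4)(2.29)(T − 6.8)
7.2417 (88.2 − T) = 303.196 (T − 6.8)
638.72 − 7.2417 T = 303.196 T − 2061.7
2700.42 = 310.4377 T
T = 8.699 °C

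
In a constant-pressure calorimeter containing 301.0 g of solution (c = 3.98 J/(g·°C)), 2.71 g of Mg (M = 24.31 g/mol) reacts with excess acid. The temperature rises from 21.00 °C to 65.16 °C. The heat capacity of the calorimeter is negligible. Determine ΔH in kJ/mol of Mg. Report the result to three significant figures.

|ΔT| = |65.16 − 21.00| = 44.16 °C
|q_surr| = (301.0 × 3.98) × 44.16 = 1197.98 × 44.16 = 52903 J
n(Mg) = 2.71 / 24.31 = 0.11148 mol
Temperature rose, so q_rxn = −|q_surr| = -52.903 kJ
ΔH = q_rxn / n = -474.6 kJ/mol

ΔH = -475 kJ/mol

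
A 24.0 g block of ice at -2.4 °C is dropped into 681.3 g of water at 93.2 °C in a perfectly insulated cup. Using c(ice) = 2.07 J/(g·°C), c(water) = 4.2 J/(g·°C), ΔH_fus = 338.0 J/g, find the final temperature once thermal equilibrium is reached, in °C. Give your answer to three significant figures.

Heat to bring ice to 0 °C and melt it: q₁ = 24.0×2.07×2.4 + 24.0×338.0 = 8231.2 J
Heat the water can supply cooling to 0 °C: 681.3×4.2×93.2 = 266688 J > q₁, so all ice melts.
Energy balance: 681.3×4.2×(93.2 − T) = 8231.2 + 24.0×4.2×(T − 0)
2861.46(93.2 − T) = 8231.2 + 100.8 T
266688 − 8231.2 = 2962.26 T
T = 258456.8 / 2962.26 = 87.2499 °C

T_f = 87.2 °C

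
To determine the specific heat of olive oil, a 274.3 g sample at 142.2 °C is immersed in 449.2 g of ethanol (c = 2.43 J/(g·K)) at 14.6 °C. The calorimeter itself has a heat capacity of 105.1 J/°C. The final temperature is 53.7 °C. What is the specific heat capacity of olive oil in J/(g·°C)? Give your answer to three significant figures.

q_gained = (449.2 × 2.43 + 105.1) × (53.7 − 14.6) = 46790 J
q_lost = 274.3 × c × (142.2 − 53.7) = 24275.55 c
Set equal: c = 46790 / 24275.55 = 1.93 J/(g·°C)

c = 1.93 J/(g·°C)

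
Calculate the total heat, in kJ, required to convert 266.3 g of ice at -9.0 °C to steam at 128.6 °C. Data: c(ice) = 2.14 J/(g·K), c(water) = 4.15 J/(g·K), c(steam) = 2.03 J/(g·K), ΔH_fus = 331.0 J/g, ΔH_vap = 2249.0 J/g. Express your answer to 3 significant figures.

q = 818 kJ

q1 (heat ice -9.0→0.0 °C): 266.3 × 2.14 × 9.0 = 5129 J
q2 (melt at 0 °C): 266.3 × 331.0 = 88145 J
q3 (heat water 0.0→100.0 °C): 266.3 × 4.15 × 100.0 = 110515 J
q4 (vaporize at 100 °C): 266.3 × 2249.0 = 598909 J
q5 (heat steam 100.0→128.6 °C): 266.3 × 2.03 × 28.6 = 15461 J
Total: 5129 + 88145 + 110515 + 598909 + 15461 = 818159 J = 818 kJ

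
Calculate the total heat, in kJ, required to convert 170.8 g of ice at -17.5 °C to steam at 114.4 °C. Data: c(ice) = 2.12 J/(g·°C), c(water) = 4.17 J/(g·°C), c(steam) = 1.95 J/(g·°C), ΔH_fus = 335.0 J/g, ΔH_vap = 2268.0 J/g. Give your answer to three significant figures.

q1 (heat ice -17.5→0.0 °C): 170.8 × 2.12 × 17.5 = 6337 J
q2 (melt at 0 °C): 170.8 × 335.0 = 57218 J
q3 (heat water 0.0→100.0 °C): 170.8 × 4.17 × 100.0 = 71224 J
q4 (vaporize at 100 °C): 170.8 × 2268.0 = 387374 J
q5 (heat steam 100.0→114.4 °C): 170.8 × 1.95 × 14.4 = 4796 J
Total: 6337 + 57218 + 71224 + 387374 + 4796 = 526949 J = 527 kJ

q = 527 kJ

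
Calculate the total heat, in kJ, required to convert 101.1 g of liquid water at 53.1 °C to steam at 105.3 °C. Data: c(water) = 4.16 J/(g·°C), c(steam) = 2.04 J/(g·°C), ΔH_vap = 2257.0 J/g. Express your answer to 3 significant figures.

q1 (heat water 53.1→100.0 °C): 101.1 × 4.16 × 46.9 = 19725 J
q2 (vaporize at 100 °C): 101.1 × 2257.0 = 228183 J
q3 (heat steam 100.0→105.3 °C): 101.1 × 2.04 × 5.3 = 1093 J
Total: 19725 + 228183 + 1093 = 249001 J = 249 kJ

q = 249 kJ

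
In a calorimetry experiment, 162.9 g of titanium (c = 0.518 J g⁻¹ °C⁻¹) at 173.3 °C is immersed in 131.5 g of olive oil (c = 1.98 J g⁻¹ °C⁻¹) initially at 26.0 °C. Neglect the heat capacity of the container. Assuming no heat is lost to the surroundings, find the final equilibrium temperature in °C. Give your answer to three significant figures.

Heat lost by titanium = heat gained by olive oil.
(162.9)(0.518)(173.3 − T) = (131.5)(1.98)(T − 26.0)
84.3822 (173.3 − T) = 260.37 (T − 26.0)
14623 − 84.3822 T = 260.37 T − 6769.6
21392.6 = 344.7522 T
T = 62.05 °C

T_f = 62.1 °C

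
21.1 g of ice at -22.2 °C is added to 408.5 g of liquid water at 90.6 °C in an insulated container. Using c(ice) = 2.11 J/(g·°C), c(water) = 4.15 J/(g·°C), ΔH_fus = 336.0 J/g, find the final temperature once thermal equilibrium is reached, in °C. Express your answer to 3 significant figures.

T_f = 81.6 °C

Heat to bring ice to 0 °C and melt it: q₁ = 21.1×2.11×22.2 + 21.1×336.0 = 8078.0 J
Heat the water can supply cooling to 0 °C: 408.5×4.15×90.6 = 153592 J > q₁, so all ice melts.
Energy balance: 408.5×4.15×(90.6 − T) = 8078.0 + 21.1×4.15×(T − 0)
1695.275(90.6 − T) = 8078.0 + 87.565 T
153592 − 8078.0 = 1782.840 T
T = 145514.0 / 1782.840 = 81.62 °C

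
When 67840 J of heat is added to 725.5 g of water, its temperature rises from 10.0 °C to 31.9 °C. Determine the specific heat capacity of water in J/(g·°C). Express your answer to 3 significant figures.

c = q / (m ΔT) = 67840 / (725.5 × 21.9)
c = 67840 / 15888.45 = 4.27 J/(g·°C)

c = 4.27 J/(g·°C)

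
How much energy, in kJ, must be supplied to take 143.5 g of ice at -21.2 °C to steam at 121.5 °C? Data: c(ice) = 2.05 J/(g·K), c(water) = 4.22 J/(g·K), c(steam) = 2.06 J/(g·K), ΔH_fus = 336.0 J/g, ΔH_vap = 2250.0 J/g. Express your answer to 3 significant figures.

q = 444 kJ

q1 (heat ice -21.2→0.0 °C): 143.5 × 2.05 × 21.2 = 6237 J
q2 (melt at 0 °C): 143.5 × 336.0 = 48216 J
q3 (heat water 0.0→100.0 °C): 143.5 × 4.22 × 100.0 = 60557 J
q4 (vaporize at 100 °C): 143.5 × 2250.0 = 322875 J
q5 (heat steam 100.0→121.5 °C): 143.5 × 2.06 × 21.5 = 6356 J
Total: 6237 + 48216 + 60557 + 322875 + 6356 = 444241 J = 444 kJ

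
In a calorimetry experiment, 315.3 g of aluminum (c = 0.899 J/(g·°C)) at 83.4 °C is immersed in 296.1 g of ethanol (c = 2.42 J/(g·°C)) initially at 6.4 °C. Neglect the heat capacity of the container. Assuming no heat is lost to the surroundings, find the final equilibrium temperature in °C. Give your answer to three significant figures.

T_f = 28.2 °C

Heat lost by aluminum = heat gained by ethanol.
(315.3)(0.899)(83.4 − T) = (296.1)(2.42)(T − 6.4)
283.4547 (83.4 − T) = 716.562 (T − 6.4)
23640 − 283.4547 T = 716.562 T − 4586.0
28226.0 = 1000.0167 T
T = 28.23 °C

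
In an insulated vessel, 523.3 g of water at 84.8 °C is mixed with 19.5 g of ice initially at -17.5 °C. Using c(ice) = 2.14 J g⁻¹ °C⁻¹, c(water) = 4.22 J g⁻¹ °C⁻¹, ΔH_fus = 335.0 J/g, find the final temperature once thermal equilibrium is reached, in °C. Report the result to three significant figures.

T_f = 78.6 °C

Heat to bring ice to 0 °C and melt it: q₁ = 19.5×2.14×17.5 + 19.5×335.0 = 7262.8 J
Heat the water can supply cooling to 0 °C: 523.3×4.22×84.8 = 187266 J > q₁, so all ice melts.
Energy balance: 523.3×4.22×(84.8 − T) = 7262.8 + 19.5×4.22×(T − 0)
2208.326(84.8 − T) = 7262.8 + 82.29 T
187266 − 7262.8 = 2290.616 T
T = 180003.2 / 2290.616 = 78.58 °C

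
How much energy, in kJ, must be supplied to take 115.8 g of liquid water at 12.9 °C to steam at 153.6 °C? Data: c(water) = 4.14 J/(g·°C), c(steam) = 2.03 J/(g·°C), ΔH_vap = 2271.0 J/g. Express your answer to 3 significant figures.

q1 (heat water 12.9→100.0 °C): 115.8 × 4.14 × 87.1 = 41757 J
q2 (vaporize at 100 °C): 115.8 × 2271.0 = 262982 J
q3 (heat steam 100.0→153.6 °C): 115.8 × 2.03 × 53.6 = 12600 J
Total: 41757 + 262982 + 12600 = 317339 J = 317 kJ

q = 317 kJ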